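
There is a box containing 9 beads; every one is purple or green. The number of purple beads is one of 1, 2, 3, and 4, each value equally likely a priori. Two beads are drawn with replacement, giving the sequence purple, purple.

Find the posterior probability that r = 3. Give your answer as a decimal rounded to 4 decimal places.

Under each hypothesis, the probability of the observed sequence is: P(data | r = 1) = (1/9)(1/9) = 1/81; P(data | r = 2) = (2/9)(2/9) = 4/81; P(data | r = 3) = (3/9)(3/9) = 1/9; P(data | r = 4) = (4/9)(4/9) = 16/81.
Multiplying each by its prior: 1/4 · 1/81 = 1/324, 1/4 · 4/81 = 1/81, 1/4 · 1/9 = 1/36, 1/4 · 16/81 = 4/81; with total 5/54.
So P(r = 3 | data) = (1/36) / (5/54) = 3/10.

0.3000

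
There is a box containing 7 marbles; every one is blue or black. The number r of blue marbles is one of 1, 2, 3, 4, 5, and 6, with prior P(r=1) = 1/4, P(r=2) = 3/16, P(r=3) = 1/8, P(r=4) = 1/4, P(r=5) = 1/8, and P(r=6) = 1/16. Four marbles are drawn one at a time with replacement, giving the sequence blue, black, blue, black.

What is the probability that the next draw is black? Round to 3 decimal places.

The likelihood of the observed sequence under each hypothesis: P(data | r = 1) = (1/7)(6/7)(1/7)(6/7) = 0.014994; P(data | r = 2) = (2/7)(5/7)(2/7)(5/7) = 0.041649; P(data | r = 3) = (3/7)(4/7)(3/7)(4/7) = 0.059975; P(data | r = 4) = (4/7)(3/7)(4/7)(3/7) = 0.059975; P(data | r = 5) = (5/7)(2/7)(5/7)(2/7) = 0.041649; P(data | r = 6) = (6/7)(1/7)(6/7)(1/7) = 0.014994.
The prior-weighted likelihoods are 1/4 · 0.014994 = 0.0037484, 3/16 · 0.041649 = 0.0078092, 1/8 · 0.059975 = 0.0074969, 1/4 · 0.059975 = 0.014994, 1/8 · 0.041649 = 0.0052062, 1/16 · 0.014994 = 0.00093711; with total 0.040192.
Dividing through by the total gives posterior P(r = 1 | data) = 0.093264, P(r = 2 | data) = 0.1943, P(r = 3 | data) = 0.18653, P(r = 4 | data) = 0.37306, P(r = 5 | data) = 0.12953, P(r = 6 | data) = 0.023316.
So P(black next | data) = Σ P(black next | H) P(H | data) = (6/7)(0.093264) + (5/7)(0.1943) + (4/7)(0.18653) + (3/7)(0.37306) + (2/7)(0.12953) + (1/7)(0.023316) = 0.52554.

0.526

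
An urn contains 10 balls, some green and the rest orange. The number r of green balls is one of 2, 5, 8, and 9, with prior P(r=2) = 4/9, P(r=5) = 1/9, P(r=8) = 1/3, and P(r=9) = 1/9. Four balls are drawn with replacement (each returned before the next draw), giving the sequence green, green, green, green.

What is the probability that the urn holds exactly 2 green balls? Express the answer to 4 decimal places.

The likelihood of the observed sequence under each hypothesis: P(data | r = 2) = (2/10)(2/10)(2/10)(2/10) = 0.0016; P(data | r = 5) = (5/10)(5/10)(5/10)(5/10) = 0.0625; P(data | r = 8) = (8/10)(8/10)(8/10)(8/10) = 0.4096; P(data | r = 9) = (9/10)(9/10)(9/10)(9/10) = 0.6561.
Weighting by the prior gives 4/9 · 0.0016 = 0.00071111, 1/9 · 0.0625 = 0.0069444, 1/3 · 0.4096 = 0.13653, 1/9 · 0.6561 = 0.0729; summing to 0.21709.
Hence P(r = 2 | data) = (0.00071111) / (0.21709) = 0.0032757.

0.0033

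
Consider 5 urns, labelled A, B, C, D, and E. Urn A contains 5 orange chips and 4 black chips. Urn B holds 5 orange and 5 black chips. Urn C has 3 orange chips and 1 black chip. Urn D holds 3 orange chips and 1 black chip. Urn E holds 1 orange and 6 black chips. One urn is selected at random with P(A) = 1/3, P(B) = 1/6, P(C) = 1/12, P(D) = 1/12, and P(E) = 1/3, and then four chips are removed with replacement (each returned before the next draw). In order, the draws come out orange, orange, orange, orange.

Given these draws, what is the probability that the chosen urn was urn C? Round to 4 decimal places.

0.2774

For each hypothesis, P(data | H) works out to: P(data | urn A) = (5/9)(5/9)(5/9)(5/9) = 0.09526; P(data | urn B) = (5/10)(5/10)(5/10)(5/10) = 0.0625; P(data | urn C) = (3/4)(3/4)(3/4)(3/4) = 0.31641; P(data | urn D) = (3/4)(3/4)(3/4)(3/4) = 0.31641; P(data | urn E) = (1/7)(1/7)(1/7)(1/7) = 0.00041649.
Weighting by the prior gives 1/3 · 0.09526 = 0.031753, 1/6 · 0.0625 = 0.010417, 1/12 · 0.31641 = 0.026367, 1/12 · 0.31641 = 0.026367, 1/3 · 0.00041649 = 0.00013883; summing to 0.095043.
Therefore the posterior P(urn C | data) = (0.026367) / (0.095043) = 0.27742.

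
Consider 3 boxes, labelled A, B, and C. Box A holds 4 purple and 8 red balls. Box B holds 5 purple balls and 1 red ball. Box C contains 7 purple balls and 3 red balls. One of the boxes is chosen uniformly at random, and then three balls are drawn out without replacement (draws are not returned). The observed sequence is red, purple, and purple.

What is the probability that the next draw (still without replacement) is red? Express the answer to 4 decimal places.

0.2572

The likelihood of the observed sequence under each hypothesis: P(data | box A) = (8/12)(4/11)(3/10) = 0.072727; P(data | box B) = (1/6)(5/5)(4/4) = 0.16667; P(data | box C) = (3/10)(7/9)(6/8) = 0.175.
The prior-weighted likelihoods are 1/3 · 0.072727 = 0.024242, 1/3 · 0.16667 = 0.055556, 1/3 · 0.175 = 0.058333; with total 0.13813.
Dividing through by the total gives posterior P(box A | data) = 0.1755, P(box B | data) = 0.40219, P(box C | data) = 0.4223.
So P(red next | data) = Σ P(red next | H) P(H | data) = (7/9)(0.1755) + (0)(0.40219) + (2/7)(0.4223) = 0.25716.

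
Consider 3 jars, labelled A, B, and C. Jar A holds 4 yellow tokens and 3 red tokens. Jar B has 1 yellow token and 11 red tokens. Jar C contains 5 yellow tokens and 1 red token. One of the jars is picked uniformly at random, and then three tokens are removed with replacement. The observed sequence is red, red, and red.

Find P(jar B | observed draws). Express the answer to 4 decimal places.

0.9024

For each hypothesis, P(data | H) works out to: P(data | jar A) = (3/7)(3/7)(3/7) = 0.078717; P(data | jar B) = (11/12)(11/12)(11/12) = 0.77025; P(data | jar C) = (1/6)(1/6)(1/6) = 0.0046296.
Weighting by the prior gives 1/3 · 0.078717 = 0.026239, 1/3 · 0.77025 = 0.25675, 1/3 · 0.0046296 = 0.0015432; summing to 0.28453.
By Bayes' rule, P(jar B | data) = (0.25675) / (0.28453) = 0.90236.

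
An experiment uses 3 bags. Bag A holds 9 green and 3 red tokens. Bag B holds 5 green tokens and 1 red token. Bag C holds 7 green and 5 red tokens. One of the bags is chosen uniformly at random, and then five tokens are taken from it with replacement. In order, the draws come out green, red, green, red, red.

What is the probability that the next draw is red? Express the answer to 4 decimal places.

Compute the likelihood of the observed sequence for each case: P(data | bag A) = (9/12)(3/12)(9/12)(3/12)(3/12) = 0.0087891; P(data | bag B) = (5/6)(1/6)(5/6)(1/6)(1/6) = 0.003215; P(data | bag C) = (7/12)(5/12)(7/12)(5/12)(5/12) = 0.024615.
Weighting by the prior gives 1/3 · 0.0087891 = 0.0029297, 1/3 · 0.003215 = 0.0010717, 1/3 · 0.024615 = 0.008205; summing to 0.012206.
Normalising, the posterior is P(bag A | data) = 0.24001, P(bag B | data) = 0.087796, P(bag C | data) = 0.67219.
So P(red next | data) = Σ P(red next | H) P(H | data) = (1/4)(0.24001) + (1/6)(0.087796) + (5/12)(0.67219) = 0.35472.

0.3547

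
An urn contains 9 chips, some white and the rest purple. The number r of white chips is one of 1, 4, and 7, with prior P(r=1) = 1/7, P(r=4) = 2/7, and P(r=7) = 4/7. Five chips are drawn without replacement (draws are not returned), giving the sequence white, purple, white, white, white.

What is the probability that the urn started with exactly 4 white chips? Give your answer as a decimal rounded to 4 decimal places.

0.0345

Compute the likelihood of the observed sequence for each case: P(data | r = 1) = (1/9)(8/8)(0/7) = 0; P(data | r = 4) = (4/9)(5/8)(3/7)(2/6)(1/5) = 1/126; P(data | r = 7) = (7/9)(2/8)(6/7)(5/6)(4/5) = 1/9.
Weighting by the prior gives 1/7 · 0 = 0, 2/7 · 1/126 = 1/441, 4/7 · 1/9 = 4/63; with total 29/441.
So P(r = 4 | data) = (1/441) / (29/441) = 1/29.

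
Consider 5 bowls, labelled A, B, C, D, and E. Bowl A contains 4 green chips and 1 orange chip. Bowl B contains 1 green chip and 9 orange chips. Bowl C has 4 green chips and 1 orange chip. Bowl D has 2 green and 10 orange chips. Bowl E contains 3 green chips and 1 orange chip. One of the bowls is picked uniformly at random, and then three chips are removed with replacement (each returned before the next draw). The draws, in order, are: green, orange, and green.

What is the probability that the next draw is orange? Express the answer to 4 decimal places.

The likelihood of the observed sequence under each hypothesis: P(data | bowl A) = (4/5)(1/5)(4/5) = 0.128; P(data | bowl B) = (1/10)(9/10)(1/10) = 0.009; P(data | bowl C) = (4/5)(1/5)(4/5) = 0.128; P(data | bowl D) = (2/12)(10/12)(2/12) = 0.023148; P(data | bowl E) = (3/4)(1/4)(3/4) = 0.14062.
Multiplying each by its prior: 1/5 · 0.128 = 0.0256, 1/5 · 0.009 = 0.0018, 1/5 · 0.128 = 0.0256, 1/5 · 0.023148 = 0.0046296, 1/5 · 0.14062 = 0.028125; summing to 0.085755.
Normalising, the posterior is P(bowl A | data) = 0.29853, P(bowl B | data) = 0.02099, P(bowl C | data) = 0.29853, P(bowl D | data) = 0.053987, P(bowl E | data) = 0.32797.
So P(orange next | data) = Σ P(orange next | H) P(H | data) = (1/5)(0.29853) + (9/10)(0.02099) + (1/5)(0.29853) + (5/6)(0.053987) + (1/4)(0.32797) = 0.26528.

0.2653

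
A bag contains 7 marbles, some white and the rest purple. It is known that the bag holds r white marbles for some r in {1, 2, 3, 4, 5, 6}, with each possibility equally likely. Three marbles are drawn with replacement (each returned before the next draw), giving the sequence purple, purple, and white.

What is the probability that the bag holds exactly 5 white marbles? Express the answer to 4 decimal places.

0.1020

Under each hypothesis, the probability of the observed sequence is: P(data | r = 1) = (6/7)(6/7)(1/7) = 0.10496; P(data | r = 2) = (5/7)(5/7)(2/7) = 0.14577; P(data | r = 3) = (4/7)(4/7)(3/7) = 0.13994; P(data | r = 4) = (3/7)(3/7)(4/7) = 0.10496; P(data | r = 5) = (2/7)(2/7)(5/7) = 0.058309; P(data | r = 6) = (1/7)(1/7)(6/7) = 0.017493.
The prior-weighted likelihoods are 1/6 · 0.10496 = 0.017493, 1/6 · 0.14577 = 0.024295, 1/6 · 0.13994 = 0.023324, 1/6 · 0.10496 = 0.017493, 1/6 · 0.058309 = 0.0097182, 1/6 · 0.017493 = 0.0029155; summing to 0.095238.
Therefore the posterior P(r = 5 | data) = (0.0097182) / (0.095238) = 0.10204.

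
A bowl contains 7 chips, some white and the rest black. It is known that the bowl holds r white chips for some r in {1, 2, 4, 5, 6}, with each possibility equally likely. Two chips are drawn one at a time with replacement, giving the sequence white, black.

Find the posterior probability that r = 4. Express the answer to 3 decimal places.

0.273

For each hypothesis, P(data | H) works out to: P(data | r = 1) = (1/7)(6/7) = 6/49; P(data | r = 2) = (2/7)(5/7) = 10/49; P(data | r = 4) = (4/7)(3/7) = 12/49; P(data | r = 5) = (5/7)(2/7) = 10/49; P(data | r = 6) = (6/7)(1/7) = 6/49.
Multiplying each by its prior: 1/5 · 6/49 = 6/245, 1/5 · 10/49 = 2/49, 1/5 · 12/49 = 12/245, 1/5 · 10/49 = 2/49, 1/5 · 6/49 = 6/245; with total 44/245.
By Bayes' rule, P(r = 4 | data) = (12/245) / (44/245) = 3/11.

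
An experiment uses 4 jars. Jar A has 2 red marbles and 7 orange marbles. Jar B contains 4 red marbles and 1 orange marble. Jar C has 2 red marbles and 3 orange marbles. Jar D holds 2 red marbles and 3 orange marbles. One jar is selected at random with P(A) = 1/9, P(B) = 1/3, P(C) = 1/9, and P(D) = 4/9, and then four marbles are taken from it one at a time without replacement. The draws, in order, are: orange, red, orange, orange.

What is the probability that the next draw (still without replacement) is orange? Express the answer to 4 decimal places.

Compute the likelihood of the observed sequence for each case: P(data | jar A) = (7/9)(2/8)(6/7)(5/6) = 5/36; P(data | jar B) = (1/5)(4/4)(0/3) = 0; P(data | jar C) = (3/5)(2/4)(2/3)(1/2) = 1/10; P(data | jar D) = (3/5)(2/4)(2/3)(1/2) = 1/10.
Weighting by the prior gives 1/9 · 5/36 = 5/324, 1/3 · 0 = 0, 1/9 · 1/10 = 1/90, 4/9 · 1/10 = 2/45; these sum to 23/324.
Normalising, the posterior is P(jar A | data) = 5/23, P(jar B | data) = 0, P(jar C | data) = 18/115, P(jar D | data) = 72/115.
The predictive probability is P(orange next | data) = (4/5)(5/23) + (0)(18/115) + (0)(72/115) = 4/23.

0.1739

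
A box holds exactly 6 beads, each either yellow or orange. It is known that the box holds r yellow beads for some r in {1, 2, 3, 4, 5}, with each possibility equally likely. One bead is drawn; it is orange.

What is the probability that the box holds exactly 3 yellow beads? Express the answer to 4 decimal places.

For each hypothesis, P(data | H) works out to: P(data | r = 1) = (5/6) = 5/6; P(data | r = 2) = (4/6) = 2/3; P(data | r = 3) = (3/6) = 1/2; P(data | r = 4) = (2/6) = 1/3; P(data | r = 5) = (1/6) = 1/6.
The prior-weighted likelihoods are 1/5 · 5/6 = 1/6, 1/5 · 2/3 = 2/15, 1/5 · 1/2 = 1/10, 1/5 · 1/3 = 1/15, 1/5 · 1/6 = 1/30; summing to 1/2.
Therefore the posterior P(r = 3 | data) = (1/10) / (1/2) = 1/5.

0.2000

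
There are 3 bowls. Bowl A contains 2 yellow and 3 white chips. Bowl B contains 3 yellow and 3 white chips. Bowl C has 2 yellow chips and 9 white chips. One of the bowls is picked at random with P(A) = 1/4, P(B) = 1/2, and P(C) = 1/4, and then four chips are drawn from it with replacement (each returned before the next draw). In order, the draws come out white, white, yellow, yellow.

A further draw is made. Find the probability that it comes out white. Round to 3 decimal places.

For each hypothesis, P(data | H) works out to: P(data | bowl A) = (3/5)(3/5)(2/5)(2/5) = 0.0576; P(data | bowl B) = (3/6)(3/6)(3/6)(3/6) = 0.0625; P(data | bowl C) = (9/11)(9/11)(2/11)(2/11) = 0.02213.
Multiplying each by its prior: 1/4 · 0.0576 = 0.0144, 1/2 · 0.0625 = 0.03125, 1/4 · 0.02213 = 0.0055324; with total 0.051182.
Normalising, the posterior is P(bowl A | data) = 0.28135, P(bowl B | data) = 0.61056, P(bowl C | data) = 0.10809.
The predictive probability is P(white next | data) = (3/5)(0.28135) + (1/2)(0.61056) + (9/11)(0.10809) = 0.56253.

0.563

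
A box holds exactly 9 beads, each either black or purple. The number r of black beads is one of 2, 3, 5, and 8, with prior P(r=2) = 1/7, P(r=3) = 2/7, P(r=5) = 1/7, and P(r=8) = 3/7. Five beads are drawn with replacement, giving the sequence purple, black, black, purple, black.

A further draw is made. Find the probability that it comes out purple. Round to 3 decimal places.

Under each hypothesis, the probability of the observed sequence is: P(data | r = 2) = (7/9)(2/9)(2/9)(7/9)(2/9) = 0.0066386; P(data | r = 3) = (6/9)(3/9)(3/9)(6/9)(3/9) = 0.016461; P(data | r = 5) = (4/9)(5/9)(5/9)(4/9)(5/9) = 0.03387; P(data | r = 8) = (1/9)(8/9)(8/9)(1/9)(8/9) = 0.0086708.
Multiplying each by its prior: 1/7 · 0.0066386 = 0.00094836, 2/7 · 0.016461 = 0.0047031, 1/7 · 0.03387 = 0.0048386, 3/7 · 0.0086708 = 0.003716; with total 0.014206.
Normalising, the posterior is P(r = 2 | data) = 0.066757, P(r = 3 | data) = 0.33106, P(r = 5 | data) = 0.3406, P(r = 8 | data) = 0.26158.
The predictive probability is P(purple next | data) = (7/9)(0.066757) + (2/3)(0.33106) + (4/9)(0.3406) + (1/9)(0.26158) = 0.45307.

0.453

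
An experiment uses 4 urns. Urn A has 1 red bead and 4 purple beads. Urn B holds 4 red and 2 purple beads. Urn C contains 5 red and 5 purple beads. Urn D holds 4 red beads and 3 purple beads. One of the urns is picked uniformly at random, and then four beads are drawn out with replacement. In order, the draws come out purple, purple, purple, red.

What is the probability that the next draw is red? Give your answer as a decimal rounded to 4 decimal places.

0.4003

Under each hypothesis, the probability of the observed sequence is: P(data | urn A) = (4/5)(4/5)(4/5)(1/5) = 0.1024; P(data | urn B) = (2/6)(2/6)(2/6)(4/6) = 0.024691; P(data | urn C) = (5/10)(5/10)(5/10)(5/10) = 0.0625; P(data | urn D) = (3/7)(3/7)(3/7)(4/7) = 0.044981.
The prior-weighted likelihoods are 1/4 · 0.1024 = 0.0256, 1/4 · 0.024691 = 0.0061728, 1/4 · 0.0625 = 0.015625, 1/4 · 0.044981 = 0.011245; these sum to 0.058643.
Dividing through by the total gives posterior P(urn A | data) = 0.43654, P(urn B | data) = 0.10526, P(urn C | data) = 0.26644, P(urn D | data) = 0.19176.
So P(red next | data) = Σ P(red next | H) P(H | data) = (1/5)(0.43654) + (2/3)(0.10526) + (1/2)(0.26644) + (4/7)(0.19176) = 0.40028.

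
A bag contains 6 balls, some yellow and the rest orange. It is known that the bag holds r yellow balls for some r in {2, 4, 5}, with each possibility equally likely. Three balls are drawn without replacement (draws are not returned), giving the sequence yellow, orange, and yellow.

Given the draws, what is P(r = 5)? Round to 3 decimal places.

Under each hypothesis, the probability of the observed sequence is: P(data | r = 2) = (2/6)(4/5)(1/4) = 1/15; P(data | r = 4) = (4/6)(2/5)(3/4) = 1/5; P(data | r = 5) = (5/6)(1/5)(4/4) = 1/6.
Multiplying each by its prior: 1/3 · 1/15 = 1/45, 1/3 · 1/5 = 1/15, 1/3 · 1/6 = 1/18; these sum to 13/90.
By Bayes' rule, P(r = 5 | data) = (1/18) / (13/90) = 5/13.

0.385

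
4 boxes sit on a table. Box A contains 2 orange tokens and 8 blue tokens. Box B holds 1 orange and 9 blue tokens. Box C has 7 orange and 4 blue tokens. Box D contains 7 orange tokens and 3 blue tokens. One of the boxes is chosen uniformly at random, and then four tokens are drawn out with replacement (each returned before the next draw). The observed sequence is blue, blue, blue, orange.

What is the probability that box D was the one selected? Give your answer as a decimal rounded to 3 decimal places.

For each hypothesis, P(data | H) works out to: P(data | box A) = (8/10)(8/10)(8/10)(2/10) = 0.1024; P(data | box B) = (9/10)(9/10)(9/10)(1/10) = 0.0729; P(data | box C) = (4/11)(4/11)(4/11)(7/11) = 0.030599; P(data | box D) = (3/10)(3/10)(3/10)(7/10) = 0.0189.
Weighting by the prior gives 1/4 · 0.1024 = 0.0256, 1/4 · 0.0729 = 0.018225, 1/4 · 0.030599 = 0.0076498, 1/4 · 0.0189 = 0.004725; with total 0.0562.
By Bayes' rule, P(box D | data) = (0.004725) / (0.0562) = 0.084075.

0.084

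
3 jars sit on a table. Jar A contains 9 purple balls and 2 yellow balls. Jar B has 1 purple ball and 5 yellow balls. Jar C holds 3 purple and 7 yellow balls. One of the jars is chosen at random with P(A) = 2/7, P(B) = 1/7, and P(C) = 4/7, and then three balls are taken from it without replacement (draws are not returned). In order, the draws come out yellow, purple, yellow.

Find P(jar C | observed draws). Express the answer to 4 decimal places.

Under each hypothesis, the probability of the observed sequence is: P(data | jar A) = (2/11)(9/10)(1/9) = 0.018182; P(data | jar B) = (5/6)(1/5)(4/4) = 0.16667; P(data | jar C) = (7/10)(3/9)(6/8) = 0.175.
The prior-weighted likelihoods are 2/7 · 0.018182 = 0.0051948, 1/7 · 0.16667 = 0.02381, 4/7 · 0.175 = 0.1; with total 0.129.
So P(jar C | data) = (0.1) / (0.129) = 0.77517.

0.7752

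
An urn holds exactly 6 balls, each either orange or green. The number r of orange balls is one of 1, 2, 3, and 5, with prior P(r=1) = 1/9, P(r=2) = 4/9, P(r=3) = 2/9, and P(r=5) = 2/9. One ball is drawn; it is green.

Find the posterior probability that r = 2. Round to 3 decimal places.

0.552

Under each hypothesis, the probability of this draw is: P(data | r = 1) = (5/6) = 5/6; P(data | r = 2) = (4/6) = 2/3; P(data | r = 3) = (3/6) = 1/2; P(data | r = 5) = (1/6) = 1/6.
Weighting by the prior gives 1/9 · 5/6 = 5/54, 4/9 · 2/3 = 8/27, 2/9 · 1/2 = 1/9, 2/9 · 1/6 = 1/27; with total 29/54.
So P(r = 2 | data) = (8/27) / (29/54) = 16/29.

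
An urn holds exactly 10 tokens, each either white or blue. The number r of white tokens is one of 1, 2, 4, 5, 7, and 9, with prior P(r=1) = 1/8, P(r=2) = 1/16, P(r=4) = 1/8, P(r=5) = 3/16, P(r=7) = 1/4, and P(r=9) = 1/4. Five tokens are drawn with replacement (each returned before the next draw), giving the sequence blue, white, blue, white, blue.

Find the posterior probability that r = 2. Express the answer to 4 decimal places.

0.0806

Compute the likelihood of the observed sequence for each case: P(data | r = 1) = (9/10)(1/10)(9/10)(1/10)(9/10) = 0.00729; P(data | r = 2) = (8/10)(2/10)(8/10)(2/10)(8/10) = 0.02048; P(data | r = 4) = (6/10)(4/10)(6/10)(4/10)(6/10) = 0.03456; P(data | r = 5) = (5/10)(5/10)(5/10)(5/10)(5/10) = 0.03125; P(data | r = 7) = (3/10)(7/10)(3/10)(7/10)(3/10) = 0.01323; P(data | r = 9) = (1/10)(9/10)(1/10)(9/10)(1/10) = 0.00081.
Multiplying each by its prior: 1/8 · 0.00729 = 0.00091125, 1/16 · 0.02048 = 0.00128, 1/8 · 0.03456 = 0.00432, 3/16 · 0.03125 = 0.0058594, 1/4 · 0.01323 = 0.0033075, 1/4 · 0.00081 = 0.0002025; summing to 0.015881.
Therefore the posterior P(r = 2 | data) = (0.00128) / (0.015881) = 0.080601.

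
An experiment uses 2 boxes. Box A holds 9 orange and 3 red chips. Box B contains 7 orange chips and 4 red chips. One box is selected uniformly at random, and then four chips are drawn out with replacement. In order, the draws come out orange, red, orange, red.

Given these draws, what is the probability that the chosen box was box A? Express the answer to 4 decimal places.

Under each hypothesis, the probability of the observed sequence is: P(data | box A) = (9/12)(3/12)(9/12)(3/12) = 0.035156; P(data | box B) = (7/11)(4/11)(7/11)(4/11) = 0.053548.
Weighting by the prior gives 1/2 · 0.035156 = 0.017578, 1/2 · 0.053548 = 0.026774; with total 0.044352.
By Bayes' rule, P(box A | data) = (0.017578) / (0.044352) = 0.39633.

0.3963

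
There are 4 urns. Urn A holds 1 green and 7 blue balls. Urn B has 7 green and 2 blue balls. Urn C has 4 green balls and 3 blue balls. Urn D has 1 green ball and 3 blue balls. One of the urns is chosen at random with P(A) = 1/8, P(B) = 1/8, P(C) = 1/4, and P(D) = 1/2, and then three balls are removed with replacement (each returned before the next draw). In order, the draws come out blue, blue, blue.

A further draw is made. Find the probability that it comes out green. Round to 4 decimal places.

0.2392

Under each hypothesis, the probability of the observed sequence is: P(data | urn A) = (7/8)(7/8)(7/8) = 0.66992; P(data | urn B) = (2/9)(2/9)(2/9) = 0.010974; P(data | urn C) = (3/7)(3/7)(3/7) = 0.078717; P(data | urn D) = (3/4)(3/4)(3/4) = 0.42188.
Multiplying each by its prior: 1/8 · 0.66992 = 0.08374, 1/8 · 0.010974 = 0.0013717, 1/4 · 0.078717 = 0.019679, 1/2 · 0.42188 = 0.21094; with total 0.31573.
Dividing through by the total gives posterior P(urn A | data) = 0.26523, P(urn B | data) = 0.0043447, P(urn C | data) = 0.06233, P(urn D | data) = 0.6681.
The predictive probability is P(green next | data) = (1/8)(0.26523) + (7/9)(0.0043447) + (4/7)(0.06233) + (1/4)(0.6681) = 0.23917.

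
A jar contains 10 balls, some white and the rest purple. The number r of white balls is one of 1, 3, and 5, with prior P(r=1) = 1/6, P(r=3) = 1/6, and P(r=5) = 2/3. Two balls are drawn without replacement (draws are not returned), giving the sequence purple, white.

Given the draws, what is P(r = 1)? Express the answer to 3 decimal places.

0.069

Compute the likelihood of the observed sequence for each case: P(data | r = 1) = (9/10)(1/9) = 1/10; P(data | r = 3) = (7/10)(3/9) = 7/30; P(data | r = 5) = (5/10)(5/9) = 5/18.
The prior-weighted likelihoods are 1/6 · 1/10 = 1/60, 1/6 · 7/30 = 7/180, 2/3 · 5/18 = 5/27; with total 13/54.
So P(r = 1 | data) = (1/60) / (13/54) = 9/130.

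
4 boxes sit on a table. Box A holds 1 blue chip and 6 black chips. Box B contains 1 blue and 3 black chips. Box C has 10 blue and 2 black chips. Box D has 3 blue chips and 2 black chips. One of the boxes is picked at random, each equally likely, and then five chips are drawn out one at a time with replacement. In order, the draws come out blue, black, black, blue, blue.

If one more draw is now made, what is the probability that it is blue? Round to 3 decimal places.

Compute the likelihood of the observed sequence for each case: P(data | box A) = (1/7)(6/7)(6/7)(1/7)(1/7) = 0.002142; P(data | box B) = (1/4)(3/4)(3/4)(1/4)(1/4) = 0.0087891; P(data | box C) = (10/12)(2/12)(2/12)(10/12)(10/12) = 0.016075; P(data | box D) = (3/5)(2/5)(2/5)(3/5)(3/5) = 0.03456.
The prior-weighted likelihoods are 1/4 · 0.002142 = 0.00053549, 1/4 · 0.0087891 = 0.0021973, 1/4 · 0.016075 = 0.0040188, 1/4 · 0.03456 = 0.00864; with total 0.015392.
The posterior is then P(box A | data) = 0.034791, P(box B | data) = 0.14276, P(box C | data) = 0.2611, P(box D | data) = 0.56135.
Averaging over the posterior, P(blue next | data) = (1/7)(0.034791) + (1/4)(0.14276) + (5/6)(0.2611) + (3/5)(0.56135) = 0.59505.

0.595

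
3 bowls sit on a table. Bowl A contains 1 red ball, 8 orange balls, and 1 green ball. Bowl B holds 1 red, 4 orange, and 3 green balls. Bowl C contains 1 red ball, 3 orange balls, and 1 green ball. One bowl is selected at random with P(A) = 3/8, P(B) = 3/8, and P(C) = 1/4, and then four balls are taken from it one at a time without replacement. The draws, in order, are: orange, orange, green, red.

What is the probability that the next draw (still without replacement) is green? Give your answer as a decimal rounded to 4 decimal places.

The likelihood of the observed sequence under each hypothesis: P(data | bowl A) = (8/10)(7/9)(1/8)(1/7) = 0.011111; P(data | bowl B) = (4/8)(3/7)(3/6)(1/5) = 0.021429; P(data | bowl C) = (3/5)(2/4)(1/3)(1/2) = 0.05.
The prior-weighted likelihoods are 3/8 · 0.011111 = 0.0041667, 3/8 · 0.021429 = 0.0080357, 1/4 · 0.05 = 0.0125; with total 0.024702.
Dividing through by the total gives posterior P(bowl A | data) = 0.16867, P(bowl B | data) = 0.3253, P(bowl C | data) = 0.50602.
So P(green next | data) = Σ P(green next | H) P(H | data) = (0)(0.16867) + (1/2)(0.3253) + (0)(0.50602) = 0.16265.

0.1627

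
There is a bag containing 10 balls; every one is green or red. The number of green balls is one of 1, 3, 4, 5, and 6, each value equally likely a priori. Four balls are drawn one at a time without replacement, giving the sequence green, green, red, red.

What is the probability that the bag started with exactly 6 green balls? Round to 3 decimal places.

For each hypothesis, P(data | H) works out to: P(data | r = 1) = (1/10)(0/9) = 0; P(data | r = 3) = (3/10)(2/9)(7/8)(6/7) = 1/20; P(data | r = 4) = (4/10)(3/9)(6/8)(5/7) = 1/14; P(data | r = 5) = (5/10)(4/9)(5/8)(4/7) = 5/63; P(data | r = 6) = (6/10)(5/9)(4/8)(3/7) = 1/14.
Multiplying each by its prior: 1/5 · 0 = 0, 1/5 · 1/20 = 1/100, 1/5 · 1/14 = 1/70, 1/5 · 5/63 = 1/63, 1/5 · 1/14 = 1/70; these sum to 49/900.
So P(r = 6 | data) = (1/70) / (49/900) = 90/343.

0.262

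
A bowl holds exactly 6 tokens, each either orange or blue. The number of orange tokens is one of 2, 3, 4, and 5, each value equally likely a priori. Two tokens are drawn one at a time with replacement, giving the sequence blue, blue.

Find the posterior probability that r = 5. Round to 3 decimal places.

0.033

The likelihood of the observed sequence under each hypothesis: P(data | r = 2) = (4/6)(4/6) = 4/9; P(data | r = 3) = (3/6)(3/6) = 1/4; P(data | r = 4) = (2/6)(2/6) = 1/9; P(data | r = 5) = (1/6)(1/6) = 1/36.
Weighting by the prior gives 1/4 · 4/9 = 1/9, 1/4 · 1/4 = 1/16, 1/4 · 1/9 = 1/36, 1/4 · 1/36 = 1/144; these sum to 5/24.
So P(r = 5 | data) = (1/144) / (5/24) = 1/30.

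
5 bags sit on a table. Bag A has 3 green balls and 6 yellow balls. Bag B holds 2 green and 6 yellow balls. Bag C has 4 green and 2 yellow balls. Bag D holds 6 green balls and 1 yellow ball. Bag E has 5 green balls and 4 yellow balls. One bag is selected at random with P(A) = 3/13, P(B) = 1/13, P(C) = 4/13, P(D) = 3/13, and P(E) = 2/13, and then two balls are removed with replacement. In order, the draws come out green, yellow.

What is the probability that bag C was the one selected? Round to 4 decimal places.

0.3413

Under each hypothesis, the probability of the observed sequence is: P(data | bag A) = (3/9)(6/9) = 0.22222; P(data | bag B) = (2/8)(6/8) = 0.1875; P(data | bag C) = (4/6)(2/6) = 0.22222; P(data | bag D) = (6/7)(1/7) = 0.12245; P(data | bag E) = (5/9)(4/9) = 0.24691.
Multiplying each by its prior: 3/13 · 0.22222 = 0.051282, 1/13 · 0.1875 = 0.014423, 4/13 · 0.22222 = 0.068376, 3/13 · 0.12245 = 0.028257, 2/13 · 0.24691 = 0.037987; these sum to 0.20033.
By Bayes' rule, P(bag C | data) = (0.068376) / (0.20033) = 0.34133.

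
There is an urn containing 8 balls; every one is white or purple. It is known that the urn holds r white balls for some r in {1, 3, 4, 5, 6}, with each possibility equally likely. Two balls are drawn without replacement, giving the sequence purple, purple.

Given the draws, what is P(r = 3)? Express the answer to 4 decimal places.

The likelihood of the observed sequence under each hypothesis: P(data | r = 1) = (7/8)(6/7) = 3/4; P(data | r = 3) = (5/8)(4/7) = 5/14; P(data | r = 4) = (4/8)(3/7) = 3/14; P(data | r = 5) = (3/8)(2/7) = 3/28; P(data | r = 6) = (2/8)(1/7) = 1/28.
Weighting by the prior gives 1/5 · 3/4 = 3/20, 1/5 · 5/14 = 1/14, 1/5 · 3/14 = 3/70, 1/5 · 3/28 = 3/140, 1/5 · 1/28 = 1/140; summing to 41/140.
Therefore the posterior P(r = 3 | data) = (1/14) / (41/140) = 10/41.

0.2439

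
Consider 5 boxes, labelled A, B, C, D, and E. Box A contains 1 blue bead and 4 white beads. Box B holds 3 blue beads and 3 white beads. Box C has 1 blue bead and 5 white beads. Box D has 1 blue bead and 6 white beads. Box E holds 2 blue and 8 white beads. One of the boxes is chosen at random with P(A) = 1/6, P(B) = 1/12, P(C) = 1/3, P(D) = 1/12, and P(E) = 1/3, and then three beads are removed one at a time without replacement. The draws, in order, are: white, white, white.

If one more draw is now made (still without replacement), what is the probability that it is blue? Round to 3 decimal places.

0.339

The likelihood of the observed sequence under each hypothesis: P(data | box A) = (4/5)(3/4)(2/3) = 0.4; P(data | box B) = (3/6)(2/5)(1/4) = 0.05; P(data | box C) = (5/6)(4/5)(3/4) = 0.5; P(data | box D) = (6/7)(5/6)(4/5) = 0.57143; P(data | box E) = (8/10)(7/9)(6/8) = 0.46667.
The prior-weighted likelihoods are 1/6 · 0.4 = 0.066667, 1/12 · 0.05 = 0.0041667, 1/3 · 0.5 = 0.16667, 1/12 · 0.57143 = 0.047619, 1/3 · 0.46667 = 0.15556; these sum to 0.44067.
Normalising, the posterior is P(box A | data) = 0.15128, P(box B | data) = 0.0094552, P(box C | data) = 0.37821, P(box D | data) = 0.10806, P(box E | data) = 0.35299.
Averaging over the posterior, P(blue next | data) = (1/2)(0.15128) + (1)(0.0094552) + (1/3)(0.37821) + (1/4)(0.10806) + (2/7)(0.35299) = 0.33904.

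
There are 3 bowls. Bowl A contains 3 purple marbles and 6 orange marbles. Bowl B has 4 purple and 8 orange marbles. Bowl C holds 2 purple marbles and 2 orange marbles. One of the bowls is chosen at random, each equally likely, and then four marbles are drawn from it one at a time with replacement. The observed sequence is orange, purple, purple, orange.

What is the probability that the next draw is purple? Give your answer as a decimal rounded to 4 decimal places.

0.3979

Under each hypothesis, the probability of the observed sequence is: P(data | bowl A) = (6/9)(3/9)(3/9)(6/9) = 0.049383; P(data | bowl B) = (8/12)(4/12)(4/12)(8/12) = 0.049383; P(data | bowl C) = (2/4)(2/4)(2/4)(2/4) = 0.0625.
Multiplying each by its prior: 1/3 · 0.049383 = 0.016461, 1/3 · 0.049383 = 0.016461, 1/3 · 0.0625 = 0.020833; these sum to 0.053755.
The posterior is then P(bowl A | data) = 0.30622, P(bowl B | data) = 0.30622, P(bowl C | data) = 0.38756.
So P(purple next | data) = Σ P(purple next | H) P(H | data) = (1/3)(0.30622) + (1/3)(0.30622) + (1/2)(0.38756) = 0.39793.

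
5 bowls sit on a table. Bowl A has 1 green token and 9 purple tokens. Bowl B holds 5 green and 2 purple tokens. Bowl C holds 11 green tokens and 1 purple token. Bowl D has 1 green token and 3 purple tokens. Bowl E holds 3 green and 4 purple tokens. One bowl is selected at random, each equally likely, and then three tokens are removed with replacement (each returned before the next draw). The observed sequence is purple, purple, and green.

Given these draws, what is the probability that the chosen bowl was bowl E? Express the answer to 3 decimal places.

Compute the likelihood of the observed sequence for each case: P(data | bowl A) = (9/10)(9/10)(1/10) = 0.081; P(data | bowl B) = (2/7)(2/7)(5/7) = 0.058309; P(data | bowl C) = (1/12)(1/12)(11/12) = 0.0063657; P(data | bowl D) = (3/4)(3/4)(1/4) = 0.14062; P(data | bowl E) = (4/7)(4/7)(3/7) = 0.13994.
The prior-weighted likelihoods are 1/5 · 0.081 = 0.0162, 1/5 · 0.058309 = 0.011662, 1/5 · 0.0063657 = 0.0012731, 1/5 · 0.14062 = 0.028125, 1/5 · 0.13994 = 0.027988; with total 0.085248.
By Bayes' rule, P(bowl E | data) = (0.027988) / (0.085248) = 0.32832.

0.328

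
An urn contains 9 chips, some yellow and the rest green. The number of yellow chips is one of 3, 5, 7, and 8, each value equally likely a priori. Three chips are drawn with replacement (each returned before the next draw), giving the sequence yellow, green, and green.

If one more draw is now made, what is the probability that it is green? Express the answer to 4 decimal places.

The likelihood of the observed sequence under each hypothesis: P(data | r = 3) = (3/9)(6/9)(6/9) = 4/27; P(data | r = 5) = (5/9)(4/9)(4/9) = 80/729; P(data | r = 7) = (7/9)(2/9)(2/9) = 28/729; P(data | r = 8) = (8/9)(1/9)(1/9) = 8/729.
Weighting by the prior gives 1/4 · 4/27 = 1/27, 1/4 · 80/729 = 20/729, 1/4 · 28/729 = 7/729, 1/4 · 8/729 = 2/729; summing to 56/729.
The posterior is then P(r = 3 | data) = 27/56, P(r = 5 | data) = 5/14, P(r = 7 | data) = 1/8, P(r = 8 | data) = 1/28.
So P(green next | data) = Σ P(green next | H) P(H | data) = (2/3)(27/56) + (4/9)(5/14) + (2/9)(1/8) + (1/9)(1/28) = 43/84.

0.5119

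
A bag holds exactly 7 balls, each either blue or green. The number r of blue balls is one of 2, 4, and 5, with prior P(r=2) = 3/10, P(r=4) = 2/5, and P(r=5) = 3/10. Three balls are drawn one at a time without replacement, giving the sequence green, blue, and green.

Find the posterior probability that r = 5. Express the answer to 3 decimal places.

0.122

Compute the likelihood of the observed sequence for each case: P(data | r = 2) = (5/7)(2/6)(4/5) = 4/21; P(data | r = 4) = (3/7)(4/6)(2/5) = 4/35; P(data | r = 5) = (2/7)(5/6)(1/5) = 1/21.
Weighting by the prior gives 3/10 · 4/21 = 2/35, 2/5 · 4/35 = 8/175, 3/10 · 1/21 = 1/70; summing to 41/350.
So P(r = 5 | data) = (1/70) / (41/350) = 5/41.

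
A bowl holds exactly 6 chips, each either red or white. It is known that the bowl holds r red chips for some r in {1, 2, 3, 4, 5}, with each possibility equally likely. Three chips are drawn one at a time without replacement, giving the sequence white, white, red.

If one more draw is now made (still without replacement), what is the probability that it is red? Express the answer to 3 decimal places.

0.400

Compute the likelihood of the observed sequence for each case: P(data | r = 1) = (5/6)(4/5)(1/4) = 1/6; P(data | r = 2) = (4/6)(3/5)(2/4) = 1/5; P(data | r = 3) = (3/6)(2/5)(3/4) = 3/20; P(data | r = 4) = (2/6)(1/5)(4/4) = 1/15; P(data | r = 5) = (1/6)(0/5) = 0.
Multiplying each by its prior: 1/5 · 1/6 = 1/30, 1/5 · 1/5 = 1/25, 1/5 · 3/20 = 3/100, 1/5 · 1/15 = 1/75, 1/5 · 0 = 0; these sum to 7/60.
The posterior is then P(r = 1 | data) = 2/7, P(r = 2 | data) = 12/35, P(r = 3 | data) = 9/35, P(r = 4 | data) = 4/35, P(r = 5 | data) = 0.
So P(red next | data) = Σ P(red next | H) P(H | data) = (0)(2/7) + (1/3)(12/35) + (2/3)(9/35) + (1)(4/35) = 2/5.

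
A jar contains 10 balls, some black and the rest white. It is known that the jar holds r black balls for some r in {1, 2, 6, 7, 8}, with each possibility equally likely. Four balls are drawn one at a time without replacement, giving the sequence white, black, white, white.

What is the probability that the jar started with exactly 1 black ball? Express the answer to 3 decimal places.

Compute the likelihood of the observed sequence for each case: P(data | r = 1) = (9/10)(1/9)(8/8)(7/7) = 0.1; P(data | r = 2) = (8/10)(2/9)(7/8)(6/7) = 0.13333; P(data | r = 6) = (4/10)(6/9)(3/8)(2/7) = 0.028571; P(data | r = 7) = (3/10)(7/9)(2/8)(1/7) = 0.0083333; P(data | r = 8) = (2/10)(8/9)(1/8)(0/7) = 0.
Multiplying each by its prior: 1/5 · 0.1 = 0.02, 1/5 · 0.13333 = 0.026667, 1/5 · 0.028571 = 0.0057143, 1/5 · 0.0083333 = 0.0016667, 1/5 · 0 = 0; these sum to 0.054048.
So P(r = 1 | data) = (0.02) / (0.054048) = 0.37004.

0.370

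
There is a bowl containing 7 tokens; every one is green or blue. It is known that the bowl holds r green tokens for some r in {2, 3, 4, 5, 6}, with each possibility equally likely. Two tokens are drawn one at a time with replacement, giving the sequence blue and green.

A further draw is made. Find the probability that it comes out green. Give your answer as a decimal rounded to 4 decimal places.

For each hypothesis, P(data | H) works out to: P(data | r = 2) = (5/7)(2/7) = 10/49; P(data | r = 3) = (4/7)(3/7) = 12/49; P(data | r = 4) = (3/7)(4/7) = 12/49; P(data | r = 5) = (2/7)(5/7) = 10/49; P(data | r = 6) = (1/7)(6/7) = 6/49.
Weighting by the prior gives 1/5 · 10/49 = 2/49, 1/5 · 12/49 = 12/245, 1/5 · 12/49 = 12/245, 1/5 · 10/49 = 2/49, 1/5 · 6/49 = 6/245; summing to 10/49.
Normalising, the posterior is P(r = 2 | data) = 1/5, P(r = 3 | data) = 6/25, P(r = 4 | data) = 6/25, P(r = 5 | data) = 1/5, P(r = 6 | data) = 3/25.
The predictive probability is P(green next | data) = (2/7)(1/5) + (3/7)(6/25) + (4/7)(6/25) + (5/7)(1/5) + (6/7)(3/25) = 19/35.

0.5429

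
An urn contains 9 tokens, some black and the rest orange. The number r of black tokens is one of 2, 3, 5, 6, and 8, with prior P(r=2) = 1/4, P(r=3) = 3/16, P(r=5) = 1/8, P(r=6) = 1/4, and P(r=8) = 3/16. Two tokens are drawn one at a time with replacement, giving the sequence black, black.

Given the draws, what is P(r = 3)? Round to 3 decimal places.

0.063

The likelihood of the observed sequence under each hypothesis: P(data | r = 2) = (2/9)(2/9) = 4/81; P(data | r = 3) = (3/9)(3/9) = 1/9; P(data | r = 5) = (5/9)(5/9) = 25/81; P(data | r = 6) = (6/9)(6/9) = 4/9; P(data | r = 8) = (8/9)(8/9) = 64/81.
Weighting by the prior gives 1/4 · 4/81 = 1/81, 3/16 · 1/9 = 1/48, 1/8 · 25/81 = 25/648, 1/4 · 4/9 = 1/9, 3/16 · 64/81 = 4/27; with total 143/432.
Therefore the posterior P(r = 3 | data) = (1/48) / (143/432) = 9/143.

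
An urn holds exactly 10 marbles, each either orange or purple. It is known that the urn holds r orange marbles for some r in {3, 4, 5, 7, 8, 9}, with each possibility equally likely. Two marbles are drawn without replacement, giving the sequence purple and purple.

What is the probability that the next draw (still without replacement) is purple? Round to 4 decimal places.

Under each hypothesis, the probability of the observed sequence is: P(data | r = 3) = (7/10)(6/9) = 7/15; P(data | r = 4) = (6/10)(5/9) = 1/3; P(data | r = 5) = (5/10)(4/9) = 2/9; P(data | r = 7) = (3/10)(2/9) = 1/15; P(data | r = 8) = (2/10)(1/9) = 1/45; P(data | r = 9) = (1/10)(0/9) = 0.
The prior-weighted likelihoods are 1/6 · 7/15 = 7/90, 1/6 · 1/3 = 1/18, 1/6 · 2/9 = 1/27, 1/6 · 1/15 = 1/90, 1/6 · 1/45 = 1/270, 1/6 · 0 = 0; these sum to 5/27.
Dividing through by the total gives posterior P(r = 3 | data) = 21/50, P(r = 4 | data) = 3/10, P(r = 5 | data) = 1/5, P(r = 7 | data) = 3/50, P(r = 8 | data) = 1/50, P(r = 9 | data) = 0.
Averaging over the posterior, P(purple next | data) = (5/8)(21/50) + (1/2)(3/10) + (3/8)(1/5) + (1/8)(3/50) + (0)(1/50) = 99/200.

0.4950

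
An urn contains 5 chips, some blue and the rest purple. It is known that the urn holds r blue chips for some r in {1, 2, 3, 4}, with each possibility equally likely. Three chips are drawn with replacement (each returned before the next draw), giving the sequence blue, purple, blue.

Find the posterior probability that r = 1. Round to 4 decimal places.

Under each hypothesis, the probability of the observed sequence is: P(data | r = 1) = (1/5)(4/5)(1/5) = 4/125; P(data | r = 2) = (2/5)(3/5)(2/5) = 12/125; P(data | r = 3) = (3/5)(2/5)(3/5) = 18/125; P(data | r = 4) = (4/5)(1/5)(4/5) = 16/125.
The prior-weighted likelihoods are 1/4 · 4/125 = 1/125, 1/4 · 12/125 = 3/125, 1/4 · 18/125 = 9/250, 1/4 · 16/125 = 4/125; with total 1/10.
Therefore the posterior P(r = 1 | data) = (1/125) / (1/10) = 2/25.

0.0800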